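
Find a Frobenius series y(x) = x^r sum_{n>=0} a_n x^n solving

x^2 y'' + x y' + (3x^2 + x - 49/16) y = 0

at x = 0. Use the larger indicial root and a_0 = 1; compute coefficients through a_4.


Write in Frobenius form y'' + (p(x)/x) y' + (q(x)/x^2) y = 0:
  p(x) = 1,  q(x) = 3x^2 + x - 49/16.
Indicial equation: r(r-1) + (1) r + (-49/16) = 0 -> roots r_1 = 7/4, r_2 = -7/4.
Take r = r_1 = 7/4. Let y(x) = x^r sum_{n>=0} a_n x^n with a_0 = 1.
Substitute y = x^r sum a_n x^n and match x^{r+n}. The recurrence is
  D(n) a_n + 1 a_{n-1} + 3 a_{n-2} = 0,  where D(n) = (r+n)(r+n-1) + (1)(r+n) + (-49/16).
  a_n = [-1 a_{n-1} - 3 a_{n-2}] / D(n).
Since the indicial polynomial factors as (r - r_1)(r - r_2), D(n) = (r_1 + n - r_1)(r_1 + n - r_2) = n(n + 7/2).
Evaluating step by step (a_0 = 1):
  n = 1: D(1) = 1(1 + 7/2) = 9/2; numerator = -1(1) = -1; a_1 = (-1)/(9/2) = -2/9
  n = 2: D(2) = 2(2 + 7/2) = 11; numerator = -1(-2/9) - 3(1) = -25/9; a_2 = (-25/9)/(11) = -25/99
  n = 3: D(3) = 3(3 + 7/2) = 39/2; numerator = -1(-25/99) - 3(-2/9) = 91/99; a_3 = (91/99)/(39/2) = 14/297
  n = 4: D(4) = 4(4 + 7/2) = 30; numerator = -1(14/297) - 3(-25/99) = 211/297; a_4 = (211/297)/(30) = 211/8910

r = 7/4; a_0 = 1; a_1 = -2/9; a_2 = -25/99; a_3 = 14/297; a_4 = 211/8910


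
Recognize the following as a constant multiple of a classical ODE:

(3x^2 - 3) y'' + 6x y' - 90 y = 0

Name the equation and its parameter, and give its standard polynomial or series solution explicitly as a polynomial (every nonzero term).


All three coefficients share the factor -3; dividing through by -3 gives  (1 - x^2) y'' - 2x y' + 30 y = 0.
This matches the Legendre equation (1 - x^2) y'' - 2x y' + n(n+1) y = 0 (note the -2x y' term) with n(n+1) = 30, so n = 5; the polynomial solution is P_5(x).
With y = sum_k a_k x^k, matching x^k gives (k+2)(k+1) a_{k+2} = [k(k+1) - n(n+1)] a_k = (k - 5)(k + 6) a_k. The right side vanishes at k = 5, so the series with the parity of 5 terminates at degree 5.
Standard normalization (P_n(1) = 1): leading coefficient (2n)!/(2^n (n!)^2) = 3628800/(32*14400) = 63/8, so a_5 = 63/8. Work downward with a_k = (k+1)(k+2) a_{k+2} / ((k - 5)(k + 6)):
  a_3 = (4)(5)(63/8) / ((3 - 5)(3 + 6)) = (315/2)/(-18) = -35/4
  a_1 = (2)(3)(-35/4) / ((1 - 5)(1 + 6)) = (-105/2)/(-28) = 15/8
Hence P_5(x) = 63 x^5/8 - 35 x^3/4 + 15 x/8.

P_5(x); series = 63 x^5/8 - 35 x^3/4 + 15 x/8


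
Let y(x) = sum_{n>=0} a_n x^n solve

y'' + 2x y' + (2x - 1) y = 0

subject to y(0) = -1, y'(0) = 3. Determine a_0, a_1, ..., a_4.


Ansatz: y(x) = sum_{n>=0} a_n x^n, so y'(x) = sum_{n>=1} n a_n x^(n-1) and y''(x) = sum_{n>=2} n(n-1) a_n x^(n-2).
Substitute into P(x) y'' + Q(x) y' + R(x) y = 0 with P(x) = 1, Q(x) = 2x, R(x) = 2x - 1, and match powers of x.
Initial conditions: a_0 = -1, a_1 = 3.
Setting the coefficient of each power of x to zero and solving order by order (substituting the coefficients already found):
  x^0: 2 a_2 - a_0 = 0  ->  2 a_2 = a_0 = -1  ->  a_2 = -1/2
  x^1: 6 a_3 + a_1 + 2 a_0 = 0  ->  6 a_3 = -a_1 - 2 a_0 = -1  ->  a_3 = -1/6
  x^2: 12 a_4 + 3 a_2 + 2 a_1 = 0  ->  12 a_4 = -3 a_2 - 2 a_1 = -9/2  ->  a_4 = -3/8
Truncated series: y(x) = -1 + 3 x - (1/2) x^2 - (1/6) x^3 - (3/8) x^4 + O(x^5).

a_0 = -1; a_1 = 3; a_2 = -1/2; a_3 = -1/6; a_4 = -3/8


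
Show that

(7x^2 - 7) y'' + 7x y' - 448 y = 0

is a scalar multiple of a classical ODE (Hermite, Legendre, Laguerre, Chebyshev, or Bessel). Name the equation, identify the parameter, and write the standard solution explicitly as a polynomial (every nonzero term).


All three coefficients share the factor -7; dividing through by -7 gives  (1 - x^2) y'' - x y' + 64 y = 0.
This matches the Chebyshev equation (1 - x^2) y'' - x y' + n^2 y = 0 (note the -x y' term, not -2x y') with n^2 = 64, so n = 8; the polynomial solution is T_8(x).
With y = sum_k a_k x^k, matching x^k gives (k+2)(k+1) a_{k+2} = (k^2 - n^2) a_k = (k - 8)(k + 8) a_k. The right side vanishes at k = 8, so the series with the parity of 8 terminates at degree 8.
Standard normalization: leading coefficient of T_n is 2^(n-1), so a_8 = 2^7 = 128. Work downward with a_k = (k+1)(k+2) a_{k+2} / ((k - 8)(k + 8)):
  a_6 = (7)(8)(128) / ((6 - 8)(6 + 8)) = 7168/(-28) = -256
  a_4 = (5)(6)(-256) / ((4 - 8)(4 + 8)) = -7680/(-48) = 160
  a_2 = (3)(4)(160) / ((2 - 8)(2 + 8)) = 1920/(-60) = -32
  a_0 = (1)(2)(-32) / ((0 - 8)(0 + 8)) = -64/(-64) = 1
Hence T_8(x) = 128 x^8 - 256 x^6 + 160 x^4 - 32 x^2 + 1.

T_8(x); series = 128 x^8 - 256 x^6 + 160 x^4 - 32 x^2 + 1


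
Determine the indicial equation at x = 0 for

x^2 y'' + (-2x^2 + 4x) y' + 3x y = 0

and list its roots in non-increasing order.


Divide by x^2 to reach normal form y'' + P_1(x) y' + P_2(x) y = 0 with P_1(x) = -2 + 4/x and P_2(x) = 3/x.
x = 0 is a singular point because the y'-coefficient -2 + 4/x has a pole at x = 0 and the y-coefficient 3/x has a pole at x = 0.
It is a regular singular point because x P_1(x) = p(x) = 4 - 2x and x^2 P_2(x) = q(x) = 3x are polynomials, hence analytic at x = 0.
p(0) = 4,  q(0) = 0.
Indicial equation: r(r-1) + p(0) r + q(0) = 0, i.e. r^2 + (p(0) - 1) r + q(0) = 0, i.e. r^2 + 3 r = 0.
Discriminant: (3)^2 - 4(0) = 9, so r = (-3 ± 3)/2.
Solving: r_1 = 0, r_2 = -3.

indicial: r^2 + 3 r = 0; roots r_1 = 0, r_2 = -3


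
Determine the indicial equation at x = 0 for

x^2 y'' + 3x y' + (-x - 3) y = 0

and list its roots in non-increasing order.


Divide by x^2 to reach normal form y'' + P_1(x) y' + P_2(x) y = 0 with P_1(x) = 3/x and P_2(x) = -1/x - 3/x^2.
x = 0 is a singular point because the y'-coefficient 3/x has a pole at x = 0 and the y-coefficient -1/x - 3/x^2 has a pole at x = 0.
It is a regular singular point because x P_1(x) = p(x) = 3 and x^2 P_2(x) = q(x) = -x - 3 are polynomials, hence analytic at x = 0.
p(0) = 3,  q(0) = -3.
Indicial equation: r(r-1) + p(0) r + q(0) = 0, i.e. r^2 + (p(0) - 1) r + q(0) = 0, i.e. r^2 + 2 r - 3 = 0.
Discriminant: (2)^2 - 4(-3) = 16, so r = (-2 ± 4)/2.
Solving: r_1 = 1, r_2 = -3.

indicial: r^2 + 2 r - 3 = 0; roots r_1 = 1, r_2 = -3


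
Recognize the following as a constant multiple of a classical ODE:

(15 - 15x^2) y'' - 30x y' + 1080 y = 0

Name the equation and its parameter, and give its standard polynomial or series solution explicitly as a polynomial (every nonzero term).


All three coefficients share the factor 15; dividing through by 15 gives  (1 - x^2) y'' - 2x y' + 72 y = 0.
This matches the Legendre equation (1 - x^2) y'' - 2x y' + n(n+1) y = 0 (note the -2x y' term) with n(n+1) = 72, so n = 8; the polynomial solution is P_8(x).
With y = sum_k a_k x^k, matching x^k gives (k+2)(k+1) a_{k+2} = [k(k+1) - n(n+1)] a_k = (k - 8)(k + 9) a_k. The right side vanishes at k = 8, so the series with the parity of 8 terminates at degree 8.
Standard normalization (P_n(1) = 1): leading coefficient (2n)!/(2^n (n!)^2) = 20922789888000/(256*1625702400) = 6435/128, so a_8 = 6435/128. Work downward with a_k = (k+1)(k+2) a_{k+2} / ((k - 8)(k + 9)):
  a_6 = (7)(8)(6435/128) / ((6 - 8)(6 + 9)) = (45045/16)/(-30) = -3003/32
  a_4 = (5)(6)(-3003/32) / ((4 - 8)(4 + 9)) = (-45045/16)/(-52) = 3465/64
  a_2 = (3)(4)(3465/64) / ((2 - 8)(2 + 9)) = (10395/16)/(-66) = -315/32
  a_0 = (1)(2)(-315/32) / ((0 - 8)(0 + 9)) = (-315/16)/(-72) = 35/128
Hence P_8(x) = 6435 x^8/128 - 3003 x^6/32 + 3465 x^4/64 - 315 x^2/32 + 35/128.

P_8(x); series = 6435 x^8/128 - 3003 x^6/32 + 3465 x^4/64 - 315 x^2/32 + 35/128


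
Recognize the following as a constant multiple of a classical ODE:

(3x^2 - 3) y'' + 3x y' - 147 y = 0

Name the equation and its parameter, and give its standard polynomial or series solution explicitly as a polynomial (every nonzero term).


All three coefficients share the factor -3; dividing through by -3 gives  (1 - x^2) y'' - x y' + 49 y = 0.
This matches the Chebyshev equation (1 - x^2) y'' - x y' + n^2 y = 0 (note the -x y' term, not -2x y') with n^2 = 49, so n = 7; the polynomial solution is T_7(x).
With y = sum_k a_k x^k, matching x^k gives (k+2)(k+1) a_{k+2} = (k^2 - n^2) a_k = (k - 7)(k + 7) a_k. The right side vanishes at k = 7, so the series with the parity of 7 terminates at degree 7.
Standard normalization: leading coefficient of T_n is 2^(n-1), so a_7 = 2^6 = 64. Work downward with a_k = (k+1)(k+2) a_{k+2} / ((k - 7)(k + 7)):
  a_5 = (6)(7)(64) / ((5 - 7)(5 + 7)) = 2688/(-24) = -112
  a_3 = (4)(5)(-112) / ((3 - 7)(3 + 7)) = -2240/(-40) = 56
  a_1 = (2)(3)(56) / ((1 - 7)(1 + 7)) = 336/(-48) = -7
Hence T_7(x) = 64 x^7 - 112 x^5 + 56 x^3 - 7 x.

T_7(x); series = 64 x^7 - 112 x^5 + 56 x^3 - 7 x


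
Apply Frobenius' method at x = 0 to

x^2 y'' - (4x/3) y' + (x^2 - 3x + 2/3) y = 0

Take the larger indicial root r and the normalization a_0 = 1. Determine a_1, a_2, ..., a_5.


Write in Frobenius form y'' + (p(x)/x) y' + (q(x)/x^2) y = 0:
  p(x) = -4/3,  q(x) = x^2 - 3x + 2/3.
Indicial equation: r(r-1) + (-4/3) r + (2/3) = 0 -> roots r_1 = 2, r_2 = 1/3.
Take r = r_1 = 2. Let y(x) = x^r sum_{n>=0} a_n x^n with a_0 = 1.
Substitute y = x^r sum a_n x^n and match x^{r+n}. The recurrence is
  D(n) a_n - 3 a_{n-1} + 1 a_{n-2} = 0,  where D(n) = (r+n)(r+n-1) + (-4/3)(r+n) + (2/3).
  a_n = [3 a_{n-1} - 1 a_{n-2}] / D(n).
Since the indicial polynomial factors as (r - r_1)(r - r_2), D(n) = (r_1 + n - r_1)(r_1 + n - r_2) = n(n + 5/3).
Evaluating step by step (a_0 = 1):
  n = 1: D(1) = 1(1 + 5/3) = 8/3; numerator = 3(1) = 3; a_1 = (3)/(8/3) = 9/8
  n = 2: D(2) = 2(2 + 5/3) = 22/3; numerator = 3(9/8) - 1(1) = 19/8; a_2 = (19/8)/(22/3) = 57/176
  n = 3: D(3) = 3(3 + 5/3) = 14; numerator = 3(57/176) - 1(9/8) = -27/176; a_3 = (-27/176)/(14) = -27/2464
  n = 4: D(4) = 4(4 + 5/3) = 68/3; numerator = 3(-27/2464) - 1(57/176) = -879/2464; a_4 = (-879/2464)/(68/3) = -2637/167552
  n = 5: D(5) = 5(5 + 5/3) = 100/3; numerator = 3(-2637/167552) - 1(-27/2464) = -6075/167552; a_5 = (-6075/167552)/(100/3) = -729/670208

r = 2; a_0 = 1; a_1 = 9/8; a_2 = 57/176; a_3 = -27/2464; a_4 = -2637/167552; a_5 = -729/670208


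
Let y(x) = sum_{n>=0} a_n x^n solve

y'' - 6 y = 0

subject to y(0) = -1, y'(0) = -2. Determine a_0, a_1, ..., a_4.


Ansatz: y(x) = sum_{n>=0} a_n x^n, so y'(x) = sum_{n>=1} n a_n x^(n-1) and y''(x) = sum_{n>=2} n(n-1) a_n x^(n-2).
Substitute into P(x) y'' + Q(x) y' + R(x) y = 0 with P(x) = 1, Q(x) = 0, R(x) = -6, and match powers of x.
Initial conditions: a_0 = -1, a_1 = -2.
Setting the coefficient of each power of x to zero and solving order by order (substituting the coefficients already found):
  x^0: 2 a_2 - 6 a_0 = 0  ->  2 a_2 = 6 a_0 = -6  ->  a_2 = -3
  x^1: 6 a_3 - 6 a_1 = 0  ->  6 a_3 = 6 a_1 = -12  ->  a_3 = -2
  x^2: 12 a_4 - 6 a_2 = 0  ->  12 a_4 = 6 a_2 = -18  ->  a_4 = -3/2
Truncated series: y(x) = -1 - 2 x - 3 x^2 - 2 x^3 - (3/2) x^4 + O(x^5).

a_0 = -1; a_1 = -2; a_2 = -3; a_3 = -2; a_4 = -3/2


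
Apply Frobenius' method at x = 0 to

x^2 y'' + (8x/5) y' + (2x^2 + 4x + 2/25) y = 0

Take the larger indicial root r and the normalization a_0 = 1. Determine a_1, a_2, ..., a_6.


Write in Frobenius form y'' + (p(x)/x) y' + (q(x)/x^2) y = 0:
  p(x) = 8/5,  q(x) = 2x^2 + 4x + 2/25.
Indicial equation: r(r-1) + (8/5) r + (2/25) = 0 -> roots r_1 = -1/5, r_2 = -2/5.
Take r = r_1 = -1/5. Let y(x) = x^r sum_{n>=0} a_n x^n with a_0 = 1.
Substitute y = x^r sum a_n x^n and match x^{r+n}. The recurrence is
  D(n) a_n + 4 a_{n-1} + 2 a_{n-2} = 0,  where D(n) = (r+n)(r+n-1) + (8/5)(r+n) + (2/25).
  a_n = [-4 a_{n-1} - 2 a_{n-2}] / D(n).
Since the indicial polynomial factors as (r - r_1)(r - r_2), D(n) = (r_1 + n - r_1)(r_1 + n - r_2) = n(n + 1/5).
Evaluating step by step (a_0 = 1):
  n = 1: D(1) = 1(1 + 1/5) = 6/5; numerator = -4(1) = -4; a_1 = (-4)/(6/5) = -10/3
  n = 2: D(2) = 2(2 + 1/5) = 22/5; numerator = -4(-10/3) - 2(1) = 34/3; a_2 = (34/3)/(22/5) = 85/33
  n = 3: D(3) = 3(3 + 1/5) = 48/5; numerator = -4(85/33) - 2(-10/3) = -40/11; a_3 = (-40/11)/(48/5) = -25/66
  n = 4: D(4) = 4(4 + 1/5) = 84/5; numerator = -4(-25/66) - 2(85/33) = -40/11; a_4 = (-40/11)/(84/5) = -50/231
  n = 5: D(5) = 5(5 + 1/5) = 26; numerator = -4(-50/231) - 2(-25/66) = 125/77; a_5 = (125/77)/(26) = 125/2002
  n = 6: D(6) = 6(6 + 1/5) = 186/5; numerator = -4(125/2002) - 2(-50/231) = 50/273; a_6 = (50/273)/(186/5) = 125/25389

r = -1/5; a_0 = 1; a_1 = -10/3; a_2 = 85/33; a_3 = -25/66; a_4 = -50/231; a_5 = 125/2002; a_6 = 125/25389


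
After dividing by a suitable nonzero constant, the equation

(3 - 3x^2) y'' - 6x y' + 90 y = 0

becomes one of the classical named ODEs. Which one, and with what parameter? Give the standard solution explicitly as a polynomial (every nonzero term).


All three coefficients share the factor 3; dividing through by 3 gives  (1 - x^2) y'' - 2x y' + 30 y = 0.
This matches the Legendre equation (1 - x^2) y'' - 2x y' + n(n+1) y = 0 (note the -2x y' term) with n(n+1) = 30, so n = 5; the polynomial solution is P_5(x).
With y = sum_k a_k x^k, matching x^k gives (k+2)(k+1) a_{k+2} = [k(k+1) - n(n+1)] a_k = (k - 5)(k + 6) a_k. The right side vanishes at k = 5, so the series with the parity of 5 terminates at degree 5.
Standard normalization (P_n(1) = 1): leading coefficient (2n)!/(2^n (n!)^2) = 3628800/(32*14400) = 63/8, so a_5 = 63/8. Work downward with a_k = (k+1)(k+2) a_{k+2} / ((k - 5)(k + 6)):
  a_3 = (4)(5)(63/8) / ((3 - 5)(3 + 6)) = (315/2)/(-18) = -35/4
  a_1 = (2)(3)(-35/4) / ((1 - 5)(1 + 6)) = (-105/2)/(-28) = 15/8
Hence P_5(x) = 63 x^5/8 - 35 x^3/4 + 15 x/8.

P_5(x); series = 63 x^5/8 - 35 x^3/4 + 15 x/8


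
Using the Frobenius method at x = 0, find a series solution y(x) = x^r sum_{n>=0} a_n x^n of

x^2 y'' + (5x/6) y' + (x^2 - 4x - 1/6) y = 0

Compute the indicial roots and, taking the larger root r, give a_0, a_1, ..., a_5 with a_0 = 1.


Write in Frobenius form y'' + (p(x)/x) y' + (q(x)/x^2) y = 0:
  p(x) = 5/6,  q(x) = x^2 - 4x - 1/6.
Indicial equation: r(r-1) + (5/6) r + (-1/6) = 0 -> roots r_1 = 1/2, r_2 = -1/3.
Take r = r_1 = 1/2. Let y(x) = x^r sum_{n>=0} a_n x^n with a_0 = 1.
Substitute y = x^r sum a_n x^n and match x^{r+n}. The recurrence is
  D(n) a_n - 4 a_{n-1} + 1 a_{n-2} = 0,  where D(n) = (r+n)(r+n-1) + (5/6)(r+n) + (-1/6).
  a_n = [4 a_{n-1} - 1 a_{n-2}] / D(n).
Since the indicial polynomial factors as (r - r_1)(r - r_2), D(n) = (r_1 + n - r_1)(r_1 + n - r_2) = n(n + 5/6).
Evaluating step by step (a_0 = 1):
  n = 1: D(1) = 1(1 + 5/6) = 11/6; numerator = 4(1) = 4; a_1 = (4)/(11/6) = 24/11
  n = 2: D(2) = 2(2 + 5/6) = 17/3; numerator = 4(24/11) - 1(1) = 85/11; a_2 = (85/11)/(17/3) = 15/11
  n = 3: D(3) = 3(3 + 5/6) = 23/2; numerator = 4(15/11) - 1(24/11) = 36/11; a_3 = (36/11)/(23/2) = 72/253
  n = 4: D(4) = 4(4 + 5/6) = 58/3; numerator = 4(72/253) - 1(15/11) = -57/253; a_4 = (-57/253)/(58/3) = -171/14674
  n = 5: D(5) = 5(5 + 5/6) = 175/6; numerator = 4(-171/14674) - 1(72/253) = -2430/7337; a_5 = (-2430/7337)/(175/6) = -2916/256795

r = 1/2; a_0 = 1; a_1 = 24/11; a_2 = 15/11; a_3 = 72/253; a_4 = -171/14674; a_5 = -2916/256795


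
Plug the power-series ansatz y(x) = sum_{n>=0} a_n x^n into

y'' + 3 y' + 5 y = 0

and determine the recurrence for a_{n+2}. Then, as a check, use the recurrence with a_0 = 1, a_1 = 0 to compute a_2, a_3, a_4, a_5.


Substitute y = sum_n a_n x^n.
y''(x) has coefficient (n+2)(n+1) a_{n+2} at x^n;
3 y'(x) has coefficient 3 (n+1) a_{n+1} at x^n;
5 y(x) has coefficient 5 a_n at x^n.
Matching x^n: (n+2)(n+1) a_{n+2} + 3 (n+1) a_{n+1} + 5 a_n = 0.
Thus a_{n+2} = [-3 (n+1) a_{n+1} - 5 a_n] / ((n+1)(n+2)).

Check with a_0 = 1, a_1 = 0 (apply the recurrence for n = 0, 1, 2, 3): a_0 = 1, a_1 = 0, a_2 = -5/2, a_3 = 5/2, a_4 = -5/6, a_5 = -1/8.

a_(n+2) = [-3 (n+1) a_(n+1) - 5 a_n] / ((n+1)(n+2)); check: a_0 = 1, a_1 = 0, a_2 = -5/2, a_3 = 5/2, a_4 = -5/6, a_5 = -1/8


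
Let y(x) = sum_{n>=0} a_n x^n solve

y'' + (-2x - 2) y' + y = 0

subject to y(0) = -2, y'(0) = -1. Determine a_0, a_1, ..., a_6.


Ansatz: y(x) = sum_{n>=0} a_n x^n, so y'(x) = sum_{n>=1} n a_n x^(n-1) and y''(x) = sum_{n>=2} n(n-1) a_n x^(n-2).
Substitute into P(x) y'' + Q(x) y' + R(x) y = 0 with P(x) = 1, Q(x) = -2x - 2, R(x) = 1, and match powers of x.
Initial conditions: a_0 = -2, a_1 = -1.
Setting the coefficient of each power of x to zero and solving order by order (substituting the coefficients already found):
  x^0: 2 a_2 - 2 a_1 + a_0 = 0  ->  2 a_2 = 2 a_1 - a_0 = 0  ->  a_2 = 0
  x^1: 6 a_3 - 4 a_2 - a_1 = 0  ->  6 a_3 = 4 a_2 + a_1 = -1  ->  a_3 = -1/6
  x^2: 12 a_4 - 6 a_3 - 3 a_2 = 0  ->  12 a_4 = 6 a_3 + 3 a_2 = -1  ->  a_4 = -1/12
  x^3: 20 a_5 - 8 a_4 - 5 a_3 = 0  ->  20 a_5 = 8 a_4 + 5 a_3 = -3/2  ->  a_5 = -3/40
  x^4: 30 a_6 - 10 a_5 - 7 a_4 = 0  ->  30 a_6 = 10 a_5 + 7 a_4 = -4/3  ->  a_6 = -2/45
Truncated series: y(x) = -2 - x - (1/6) x^3 - (1/12) x^4 - (3/40) x^5 - (2/45) x^6 + O(x^7).

a_0 = -2; a_1 = -1; a_2 = 0; a_3 = -1/6; a_4 = -1/12; a_5 = -3/40; a_6 = -2/45


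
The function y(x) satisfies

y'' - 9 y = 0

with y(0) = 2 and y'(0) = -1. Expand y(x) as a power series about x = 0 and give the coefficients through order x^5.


Ansatz: y(x) = sum_{n>=0} a_n x^n, so y'(x) = sum_{n>=1} n a_n x^(n-1) and y''(x) = sum_{n>=2} n(n-1) a_n x^(n-2).
Substitute into P(x) y'' + Q(x) y' + R(x) y = 0 with P(x) = 1, Q(x) = 0, R(x) = -9, and match powers of x.
Initial conditions: a_0 = 2, a_1 = -1.
Setting the coefficient of each power of x to zero and solving order by order (substituting the coefficients already found):
  x^0: 2 a_2 - 9 a_0 = 0  ->  2 a_2 = 9 a_0 = 18  ->  a_2 = 9
  x^1: 6 a_3 - 9 a_1 = 0  ->  6 a_3 = 9 a_1 = -9  ->  a_3 = -3/2
  x^2: 12 a_4 - 9 a_2 = 0  ->  12 a_4 = 9 a_2 = 81  ->  a_4 = 27/4
  x^3: 20 a_5 - 9 a_3 = 0  ->  20 a_5 = 9 a_3 = -27/2  ->  a_5 = -27/40
Truncated series: y(x) = 2 - x + 9 x^2 - (3/2) x^3 + (27/4) x^4 - (27/40) x^5 + O(x^6).

a_0 = 2; a_1 = -1; a_2 = 9; a_3 = -3/2; a_4 = 27/4; a_5 = -27/40


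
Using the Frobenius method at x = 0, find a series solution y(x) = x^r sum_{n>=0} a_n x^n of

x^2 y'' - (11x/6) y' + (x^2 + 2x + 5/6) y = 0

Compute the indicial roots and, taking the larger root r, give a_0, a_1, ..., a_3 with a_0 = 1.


Write in Frobenius form y'' + (p(x)/x) y' + (q(x)/x^2) y = 0:
  p(x) = -11/6,  q(x) = x^2 + 2x + 5/6.
Indicial equation: r(r-1) + (-11/6) r + (5/6) = 0 -> roots r_1 = 5/2, r_2 = 1/3.
Take r = r_1 = 5/2. Let y(x) = x^r sum_{n>=0} a_n x^n with a_0 = 1.
Substitute y = x^r sum a_n x^n and match x^{r+n}. The recurrence is
  D(n) a_n + 2 a_{n-1} + 1 a_{n-2} = 0,  where D(n) = (r+n)(r+n-1) + (-11/6)(r+n) + (5/6).
  a_n = [-2 a_{n-1} - 1 a_{n-2}] / D(n).
Since the indicial polynomial factors as (r - r_1)(r - r_2), D(n) = (r_1 + n - r_1)(r_1 + n - r_2) = n(n + 13/6).
Evaluating step by step (a_0 = 1):
  n = 1: D(1) = 1(1 + 13/6) = 19/6; numerator = -2(1) = -2; a_1 = (-2)/(19/6) = -12/19
  n = 2: D(2) = 2(2 + 13/6) = 25/3; numerator = -2(-12/19) - 1(1) = 5/19; a_2 = (5/19)/(25/3) = 3/95
  n = 3: D(3) = 3(3 + 13/6) = 31/2; numerator = -2(3/95) - 1(-12/19) = 54/95; a_3 = (54/95)/(31/2) = 108/2945

r = 5/2; a_0 = 1; a_1 = -12/19; a_2 = 3/95; a_3 = 108/2945


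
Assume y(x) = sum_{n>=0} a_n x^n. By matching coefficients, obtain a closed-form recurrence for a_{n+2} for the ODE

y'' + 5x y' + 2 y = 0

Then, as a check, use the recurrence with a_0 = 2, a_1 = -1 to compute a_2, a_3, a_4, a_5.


Substitute y = sum_n a_n x^n.
y''(x) has coefficient (n+2)(n+1) a_{n+2} at x^n;
5 x y'(x) has coefficient 5 n a_n at x^n (shift);
2 y(x) has coefficient 2 a_n at x^n.
Matching x^n: (n+2)(n+1) a_{n+2} + (5n + 2) a_n = 0.
Thus a_{n+2} = (-5n - 2) / ((n+1)(n+2)) * a_n.

Check with a_0 = 2, a_1 = -1 (apply the recurrence for n = 0, 1, 2, 3): a_0 = 2, a_1 = -1, a_2 = -2, a_3 = 7/6, a_4 = 2, a_5 = -119/120.

a_(n+2) = (-5n - 2) / ((n+1)(n+2)) * a_n; check: a_0 = 2, a_1 = -1, a_2 = -2, a_3 = 7/6, a_4 = 2, a_5 = -119/120


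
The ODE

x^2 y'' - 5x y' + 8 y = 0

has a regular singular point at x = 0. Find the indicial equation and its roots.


Divide by x^2 to reach normal form y'' + P_1(x) y' + P_2(x) y = 0 with P_1(x) = -5/x and P_2(x) = 8/x^2.
x = 0 is a singular point because the y'-coefficient -5/x has a pole at x = 0 and the y-coefficient 8/x^2 has a pole at x = 0.
It is a regular singular point because x P_1(x) = p(x) = -5 and x^2 P_2(x) = q(x) = 8 are polynomials, hence analytic at x = 0.
p(0) = -5,  q(0) = 8.
Indicial equation: r(r-1) + p(0) r + q(0) = 0, i.e. r^2 + (p(0) - 1) r + q(0) = 0, i.e. r^2 - 6 r + 8 = 0.
Discriminant: (-6)^2 - 4(8) = 4, so r = (6 ± 2)/2.
Solving: r_1 = 4, r_2 = 2.

indicial: r^2 - 6 r + 8 = 0; roots r_1 = 4, r_2 = 2


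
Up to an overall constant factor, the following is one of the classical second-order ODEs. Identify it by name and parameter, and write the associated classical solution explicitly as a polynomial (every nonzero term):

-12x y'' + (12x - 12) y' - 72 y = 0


All three coefficients share the factor -12; dividing through by -12 gives  x y'' + (1 - x) y' + 6 y = 0.
This matches the Laguerre equation x y'' + (1 - x) y' + n y = 0 with n = 6; the polynomial solution is L_6(x).
With y = sum_k a_k x^k, matching x^k gives (k+1)k a_{k+1} + (k+1) a_{k+1} - k a_k + n a_k = 0, i.e. (k+1)^2 a_{k+1} = (k - n) a_k = (k - 6) a_k. The right side vanishes at k = 6, so the series terminates at degree 6.
Standard normalization L_n(0) = 1 gives a_0 = 1. Work upward with a_{k+1} = (k - 6) a_k / (k+1)^2:
  a_1 = (0 - 6)(1) / 1^2 = -6/1 = -6
  a_2 = (1 - 6)(-6) / 2^2 = 30/4 = 15/2
  a_3 = (2 - 6)(15/2) / 3^2 = -30/9 = -10/3
  a_4 = (3 - 6)(-10/3) / 4^2 = 10/16 = 5/8
  a_5 = (4 - 6)(5/8) / 5^2 = (-5/4)/25 = -1/20
  a_6 = (5 - 6)(-1/20) / 6^2 = (1/20)/36 = 1/720
Hence L_6(x) = x^6/720 - x^5/20 + 5 x^4/8 - 10 x^3/3 + 15 x^2/2 - 6 x + 1.

L_6(x); series = x^6/720 - x^5/20 + 5 x^4/8 - 10 x^3/3 + 15 x^2/2 - 6 x + 1


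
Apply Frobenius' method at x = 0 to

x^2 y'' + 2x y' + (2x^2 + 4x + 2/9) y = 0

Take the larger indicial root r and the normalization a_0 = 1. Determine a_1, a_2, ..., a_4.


Write in Frobenius form y'' + (p(x)/x) y' + (q(x)/x^2) y = 0:
  p(x) = 2,  q(x) = 2x^2 + 4x + 2/9.
Indicial equation: r(r-1) + (2) r + (2/9) = 0 -> roots r_1 = -1/3, r_2 = -2/3.
Take r = r_1 = -1/3. Let y(x) = x^r sum_{n>=0} a_n x^n with a_0 = 1.
Substitute y = x^r sum a_n x^n and match x^{r+n}. The recurrence is
  D(n) a_n + 4 a_{n-1} + 2 a_{n-2} = 0,  where D(n) = (r+n)(r+n-1) + (2)(r+n) + (2/9).
  a_n = [-4 a_{n-1} - 2 a_{n-2}] / D(n).
Since the indicial polynomial factors as (r - r_1)(r - r_2), D(n) = (r_1 + n - r_1)(r_1 + n - r_2) = n(n + 1/3).
Evaluating step by step (a_0 = 1):
  n = 1: D(1) = 1(1 + 1/3) = 4/3; numerator = -4(1) = -4; a_1 = (-4)/(4/3) = -3
  n = 2: D(2) = 2(2 + 1/3) = 14/3; numerator = -4(-3) - 2(1) = 10; a_2 = (10)/(14/3) = 15/7
  n = 3: D(3) = 3(3 + 1/3) = 10; numerator = -4(15/7) - 2(-3) = -18/7; a_3 = (-18/7)/(10) = -9/35
  n = 4: D(4) = 4(4 + 1/3) = 52/3; numerator = -4(-9/35) - 2(15/7) = -114/35; a_4 = (-114/35)/(52/3) = -171/910

r = -1/3; a_0 = 1; a_1 = -3; a_2 = 15/7; a_3 = -9/35; a_4 = -171/910


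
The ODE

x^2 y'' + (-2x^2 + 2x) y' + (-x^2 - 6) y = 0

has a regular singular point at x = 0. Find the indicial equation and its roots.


Divide by x^2 to reach normal form y'' + P_1(x) y' + P_2(x) y = 0 with P_1(x) = -2 + 2/x and P_2(x) = -1 - 6/x^2.
x = 0 is a singular point because the y'-coefficient -2 + 2/x has a pole at x = 0 and the y-coefficient -1 - 6/x^2 has a pole at x = 0.
It is a regular singular point because x P_1(x) = p(x) = 2 - 2x and x^2 P_2(x) = q(x) = -x^2 - 6 are polynomials, hence analytic at x = 0.
p(0) = 2,  q(0) = -6.
Indicial equation: r(r-1) + p(0) r + q(0) = 0, i.e. r^2 + (p(0) - 1) r + q(0) = 0, i.e. r^2 + 1 r - 6 = 0.
Discriminant: (1)^2 - 4(-6) = 25, so r = (-1 ± 5)/2.
Solving: r_1 = 2, r_2 = -3.

indicial: r^2 + 1 r - 6 = 0; roots r_1 = 2, r_2 = -3


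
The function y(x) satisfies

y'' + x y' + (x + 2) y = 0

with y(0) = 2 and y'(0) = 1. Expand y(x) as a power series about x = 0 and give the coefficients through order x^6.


Ansatz: y(x) = sum_{n>=0} a_n x^n, so y'(x) = sum_{n>=1} n a_n x^(n-1) and y''(x) = sum_{n>=2} n(n-1) a_n x^(n-2).
Substitute into P(x) y'' + Q(x) y' + R(x) y = 0 with P(x) = 1, Q(x) = x, R(x) = x + 2, and match powers of x.
Initial conditions: a_0 = 2, a_1 = 1.
Setting the coefficient of each power of x to zero and solving order by order (substituting the coefficients already found):
  x^0: 2 a_2 + 2 a_0 = 0  ->  2 a_2 = -2 a_0 = -4  ->  a_2 = -2
  x^1: 6 a_3 + 3 a_1 + a_0 = 0  ->  6 a_3 = -3 a_1 - a_0 = -5  ->  a_3 = -5/6
  x^2: 12 a_4 + 4 a_2 + a_1 = 0  ->  12 a_4 = -4 a_2 - a_1 = 7  ->  a_4 = 7/12
  x^3: 20 a_5 + 5 a_3 + a_2 = 0  ->  20 a_5 = -5 a_3 - a_2 = 37/6  ->  a_5 = 37/120
  x^4: 30 a_6 + 6 a_4 + a_3 = 0  ->  30 a_6 = -6 a_4 - a_3 = -8/3  ->  a_6 = -4/45
Truncated series: y(x) = 2 + x - 2 x^2 - (5/6) x^3 + (7/12) x^4 + (37/120) x^5 - (4/45) x^6 + O(x^7).

a_0 = 2; a_1 = 1; a_2 = -2; a_3 = -5/6; a_4 = 7/12; a_5 = 37/120; a_6 = -4/45


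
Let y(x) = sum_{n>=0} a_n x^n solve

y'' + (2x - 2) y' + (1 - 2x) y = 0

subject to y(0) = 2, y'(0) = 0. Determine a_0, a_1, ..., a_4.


Ansatz: y(x) = sum_{n>=0} a_n x^n, so y'(x) = sum_{n>=1} n a_n x^(n-1) and y''(x) = sum_{n>=2} n(n-1) a_n x^(n-2).
Substitute into P(x) y'' + Q(x) y' + R(x) y = 0 with P(x) = 1, Q(x) = 2x - 2, R(x) = 1 - 2x, and match powers of x.
Initial conditions: a_0 = 2, a_1 = 0.
Setting the coefficient of each power of x to zero and solving order by order (substituting the coefficients already found):
  x^0: 2 a_2 - 2 a_1 + a_0 = 0  ->  2 a_2 = 2 a_1 - a_0 = -2  ->  a_2 = -1
  x^1: 6 a_3 - 4 a_2 + 3 a_1 - 2 a_0 = 0  ->  6 a_3 = 4 a_2 - 3 a_1 + 2 a_0 = 0  ->  a_3 = 0
  x^2: 12 a_4 - 6 a_3 + 5 a_2 - 2 a_1 = 0  ->  12 a_4 = 6 a_3 - 5 a_2 + 2 a_1 = 5  ->  a_4 = 5/12
Truncated series: y(x) = 2 - x^2 + (5/12) x^4 + O(x^5).

a_0 = 2; a_1 = 0; a_2 = -1; a_3 = 0; a_4 = 5/12


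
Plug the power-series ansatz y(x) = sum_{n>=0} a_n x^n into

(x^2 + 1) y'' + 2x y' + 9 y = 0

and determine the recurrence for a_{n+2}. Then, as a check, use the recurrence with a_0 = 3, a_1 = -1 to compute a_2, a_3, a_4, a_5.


Substitute y = sum_n a_n x^n.
(1 + 1 x^2) y'' contributes (n+2)(n+1) a_{n+2} + n(n-1) a_n at x^n.
2 x y'(x) contributes 2 n a_n at x^n.
9 y(x) contributes 9 a_n at x^n.
Matching x^n: (n+2)(n+1) a_{n+2} + (n(n-1) + 2 n + 9) a_n = 0.
Thus a_{n+2} = (-n(n-1) - 2 n - 9) / ((n+1)(n+2)) * a_n.

Check with a_0 = 3, a_1 = -1 (apply the recurrence for n = 0, 1, 2, 3): a_0 = 3, a_1 = -1, a_2 = -27/2, a_3 = 11/6, a_4 = 135/8, a_5 = -77/40.

a_(n+2) = (-n(n-1) - 2 n - 9) / ((n+1)(n+2)) * a_n; check: a_0 = 3, a_1 = -1, a_2 = -27/2, a_3 = 11/6, a_4 = 135/8, a_5 = -77/40


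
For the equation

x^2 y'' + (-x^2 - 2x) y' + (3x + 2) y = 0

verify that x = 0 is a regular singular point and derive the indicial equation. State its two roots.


Divide by x^2 to reach normal form y'' + P_1(x) y' + P_2(x) y = 0 with P_1(x) = -1 - 2/x and P_2(x) = 3/x + 2/x^2.
x = 0 is a singular point because the y'-coefficient -1 - 2/x has a pole at x = 0 and the y-coefficient 3/x + 2/x^2 has a pole at x = 0.
It is a regular singular point because x P_1(x) = p(x) = -x - 2 and x^2 P_2(x) = q(x) = 3x + 2 are polynomials, hence analytic at x = 0.
p(0) = -2,  q(0) = 2.
Indicial equation: r(r-1) + p(0) r + q(0) = 0, i.e. r^2 + (p(0) - 1) r + q(0) = 0, i.e. r^2 - 3 r + 2 = 0.
Discriminant: (-3)^2 - 4(2) = 1, so r = (3 ± 1)/2.
Solving: r_1 = 2, r_2 = 1.

indicial: r^2 - 3 r + 2 = 0; roots r_1 = 2, r_2 = 1


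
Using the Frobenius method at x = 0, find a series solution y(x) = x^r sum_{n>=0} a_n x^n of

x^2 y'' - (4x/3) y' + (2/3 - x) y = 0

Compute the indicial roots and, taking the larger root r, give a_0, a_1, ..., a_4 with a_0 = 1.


Write in Frobenius form y'' + (p(x)/x) y' + (q(x)/x^2) y = 0:
  p(x) = -4/3,  q(x) = 2/3 - x.
Indicial equation: r(r-1) + (-4/3) r + (2/3) = 0 -> roots r_1 = 2, r_2 = 1/3.
Take r = r_1 = 2. Let y(x) = x^r sum_{n>=0} a_n x^n with a_0 = 1.
Substitute y = x^r sum a_n x^n and match x^{r+n}. The recurrence is
  D(n) a_n - 1 a_{n-1} = 0,  where D(n) = (r+n)(r+n-1) + (-4/3)(r+n) + (2/3).
  a_n = 1 / D(n) * a_{n-1}.
Since the indicial polynomial factors as (r - r_1)(r - r_2), D(n) = (r_1 + n - r_1)(r_1 + n - r_2) = n(n + 5/3).
Evaluating step by step (a_0 = 1):
  n = 1: D(1) = 1(1 + 5/3) = 8/3; numerator = 1(1) = 1; a_1 = (1)/(8/3) = 3/8
  n = 2: D(2) = 2(2 + 5/3) = 22/3; numerator = 1(3/8) = 3/8; a_2 = (3/8)/(22/3) = 9/176
  n = 3: D(3) = 3(3 + 5/3) = 14; numerator = 1(9/176) = 9/176; a_3 = (9/176)/(14) = 9/2464
  n = 4: D(4) = 4(4 + 5/3) = 68/3; numerator = 1(9/2464) = 9/2464; a_4 = (9/2464)/(68/3) = 27/167552

r = 2; a_0 = 1; a_1 = 3/8; a_2 = 9/176; a_3 = 9/2464; a_4 = 27/167552


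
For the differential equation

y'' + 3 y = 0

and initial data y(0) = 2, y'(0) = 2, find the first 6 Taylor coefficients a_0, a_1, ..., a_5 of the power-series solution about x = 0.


Ansatz: y(x) = sum_{n>=0} a_n x^n, so y'(x) = sum_{n>=1} n a_n x^(n-1) and y''(x) = sum_{n>=2} n(n-1) a_n x^(n-2).
Substitute into P(x) y'' + Q(x) y' + R(x) y = 0 with P(x) = 1, Q(x) = 0, R(x) = 3, and match powers of x.
Initial conditions: a_0 = 2, a_1 = 2.
Setting the coefficient of each power of x to zero and solving order by order (substituting the coefficients already found):
  x^0: 2 a_2 + 3 a_0 = 0  ->  2 a_2 = -3 a_0 = -6  ->  a_2 = -3
  x^1: 6 a_3 + 3 a_1 = 0  ->  6 a_3 = -3 a_1 = -6  ->  a_3 = -1
  x^2: 12 a_4 + 3 a_2 = 0  ->  12 a_4 = -3 a_2 = 9  ->  a_4 = 3/4
  x^3: 20 a_5 + 3 a_3 = 0  ->  20 a_5 = -3 a_3 = 3  ->  a_5 = 3/20
Truncated series: y(x) = 2 + 2 x - 3 x^2 - x^3 + (3/4) x^4 + (3/20) x^5 + O(x^6).

a_0 = 2; a_1 = 2; a_2 = -3; a_3 = -1; a_4 = 3/4; a_5 = 3/20


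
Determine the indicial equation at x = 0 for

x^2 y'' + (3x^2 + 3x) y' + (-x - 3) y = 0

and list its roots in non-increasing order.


Divide by x^2 to reach normal form y'' + P_1(x) y' + P_2(x) y = 0 with P_1(x) = 3 + 3/x and P_2(x) = -1/x - 3/x^2.
x = 0 is a singular point because the y'-coefficient 3 + 3/x has a pole at x = 0 and the y-coefficient -1/x - 3/x^2 has a pole at x = 0.
It is a regular singular point because x P_1(x) = p(x) = 3x + 3 and x^2 P_2(x) = q(x) = -x - 3 are polynomials, hence analytic at x = 0.
p(0) = 3,  q(0) = -3.
Indicial equation: r(r-1) + p(0) r + q(0) = 0, i.e. r^2 + (p(0) - 1) r + q(0) = 0, i.e. r^2 + 2 r - 3 = 0.
Discriminant: (2)^2 - 4(-3) = 16, so r = (-2 ± 4)/2.
Solving: r_1 = 1, r_2 = -3.

indicial: r^2 + 2 r - 3 = 0; roots r_1 = 1, r_2 = -3


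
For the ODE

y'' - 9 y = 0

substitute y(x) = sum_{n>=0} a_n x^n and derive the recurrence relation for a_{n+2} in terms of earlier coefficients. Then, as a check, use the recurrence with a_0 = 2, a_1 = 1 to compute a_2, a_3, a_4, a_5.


Substitute y = sum_n a_n x^n into y'' + (const) y = 0.
y''(x) = sum_{n>=0} (n+2)(n+1) a_{n+2} x^n.
The ODE becomes sum_n [(n+2)(n+1) a_{n+2} - 9 a_n] x^n = 0.
Setting each coefficient to zero gives the recurrence:
  (n+2)(n+1) a_{n+2} - 9 a_n = 0,
  a_{n+2} = 9 / ((n+1)(n+2)) a_n.

Check with a_0 = 2, a_1 = 1 (apply the recurrence for n = 0, 1, 2, 3): a_0 = 2, a_1 = 1, a_2 = 9, a_3 = 3/2, a_4 = 27/4, a_5 = 27/40.

a_{n+2} = 9/((n+1)(n+2)) * a_n; check: a_0 = 2, a_1 = 1, a_2 = 9, a_3 = 3/2, a_4 = 27/4, a_5 = 27/40


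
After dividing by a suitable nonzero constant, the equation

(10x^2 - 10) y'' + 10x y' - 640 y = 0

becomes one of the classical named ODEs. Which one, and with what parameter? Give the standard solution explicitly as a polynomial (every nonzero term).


All three coefficients share the factor -10; dividing through by -10 gives  (1 - x^2) y'' - x y' + 64 y = 0.
This matches the Chebyshev equation (1 - x^2) y'' - x y' + n^2 y = 0 (note the -x y' term, not -2x y') with n^2 = 64, so n = 8; the polynomial solution is T_8(x).
With y = sum_k a_k x^k, matching x^k gives (k+2)(k+1) a_{k+2} = (k^2 - n^2) a_k = (k - 8)(k + 8) a_k. The right side vanishes at k = 8, so the series with the parity of 8 terminates at degree 8.
Standard normalization: leading coefficient of T_n is 2^(n-1), so a_8 = 2^7 = 128. Work downward with a_k = (k+1)(k+2) a_{k+2} / ((k - 8)(k + 8)):
  a_6 = (7)(8)(128) / ((6 - 8)(6 + 8)) = 7168/(-28) = -256
  a_4 = (5)(6)(-256) / ((4 - 8)(4 + 8)) = -7680/(-48) = 160
  a_2 = (3)(4)(160) / ((2 - 8)(2 + 8)) = 1920/(-60) = -32
  a_0 = (1)(2)(-32) / ((0 - 8)(0 + 8)) = -64/(-64) = 1
Hence T_8(x) = 128 x^8 - 256 x^6 + 160 x^4 - 32 x^2 + 1.

T_8(x); series = 128 x^8 - 256 x^6 + 160 x^4 - 32 x^2 + 1


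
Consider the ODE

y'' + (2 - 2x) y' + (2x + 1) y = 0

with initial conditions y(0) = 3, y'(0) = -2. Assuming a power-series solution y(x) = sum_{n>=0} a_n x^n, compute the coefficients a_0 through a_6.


Ansatz: y(x) = sum_{n>=0} a_n x^n, so y'(x) = sum_{n>=1} n a_n x^(n-1) and y''(x) = sum_{n>=2} n(n-1) a_n x^(n-2).
Substitute into P(x) y'' + Q(x) y' + R(x) y = 0 with P(x) = 1, Q(x) = 2 - 2x, R(x) = 2x + 1, and match powers of x.
Initial conditions: a_0 = 3, a_1 = -2.
Setting the coefficient of each power of x to zero and solving order by order (substituting the coefficients already found):
  x^0: 2 a_2 + 2 a_1 + a_0 = 0  ->  2 a_2 = -2 a_1 - a_0 = 1  ->  a_2 = 1/2
  x^1: 6 a_3 + 4 a_2 - a_1 + 2 a_0 = 0  ->  6 a_3 = -4 a_2 + a_1 - 2 a_0 = -10  ->  a_3 = -5/3
  x^2: 12 a_4 + 6 a_3 - 3 a_2 + 2 a_1 = 0  ->  12 a_4 = -6 a_3 + 3 a_2 - 2 a_1 = 31/2  ->  a_4 = 31/24
  x^3: 20 a_5 + 8 a_4 - 5 a_3 + 2 a_2 = 0  ->  20 a_5 = -8 a_4 + 5 a_3 - 2 a_2 = -59/3  ->  a_5 = -59/60
  x^4: 30 a_6 + 10 a_5 - 7 a_4 + 2 a_3 = 0  ->  30 a_6 = -10 a_5 + 7 a_4 - 2 a_3 = 533/24  ->  a_6 = 533/720
Truncated series: y(x) = 3 - 2 x + (1/2) x^2 - (5/3) x^3 + (31/24) x^4 - (59/60) x^5 + (533/720) x^6 + O(x^7).

a_0 = 3; a_1 = -2; a_2 = 1/2; a_3 = -5/3; a_4 = 31/24; a_5 = -59/60; a_6 = 533/720


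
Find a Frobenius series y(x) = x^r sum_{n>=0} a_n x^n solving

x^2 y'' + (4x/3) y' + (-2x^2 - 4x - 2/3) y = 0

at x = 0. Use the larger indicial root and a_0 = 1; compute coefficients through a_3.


Write in Frobenius form y'' + (p(x)/x) y' + (q(x)/x^2) y = 0:
  p(x) = 4/3,  q(x) = -2x^2 - 4x - 2/3.
Indicial equation: r(r-1) + (4/3) r + (-2/3) = 0 -> roots r_1 = 2/3, r_2 = -1.
Take r = r_1 = 2/3. Let y(x) = x^r sum_{n>=0} a_n x^n with a_0 = 1.
Substitute y = x^r sum a_n x^n and match x^{r+n}. The recurrence is
  D(n) a_n - 4 a_{n-1} - 2 a_{n-2} = 0,  where D(n) = (r+n)(r+n-1) + (4/3)(r+n) + (-2/3).
  a_n = [4 a_{n-1} + 2 a_{n-2}] / D(n).
Since the indicial polynomial factors as (r - r_1)(r - r_2), D(n) = (r_1 + n - r_1)(r_1 + n - r_2) = n(n + 5/3).
Evaluating step by step (a_0 = 1):
  n = 1: D(1) = 1(1 + 5/3) = 8/3; numerator = 4(1) = 4; a_1 = (4)/(8/3) = 3/2
  n = 2: D(2) = 2(2 + 5/3) = 22/3; numerator = 4(3/2) + 2(1) = 8; a_2 = (8)/(22/3) = 12/11
  n = 3: D(3) = 3(3 + 5/3) = 14; numerator = 4(12/11) + 2(3/2) = 81/11; a_3 = (81/11)/(14) = 81/154

r = 2/3; a_0 = 1; a_1 = 3/2; a_2 = 12/11; a_3 = 81/154


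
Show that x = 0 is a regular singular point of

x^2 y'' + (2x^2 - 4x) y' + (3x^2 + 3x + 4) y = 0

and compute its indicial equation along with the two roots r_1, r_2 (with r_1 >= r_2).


Divide by x^2 to reach normal form y'' + P_1(x) y' + P_2(x) y = 0 with P_1(x) = 2 - 4/x and P_2(x) = 3 + 3/x + 4/x^2.
x = 0 is a singular point because the y'-coefficient 2 - 4/x has a pole at x = 0 and the y-coefficient 3 + 3/x + 4/x^2 has a pole at x = 0.
It is a regular singular point because x P_1(x) = p(x) = 2x - 4 and x^2 P_2(x) = q(x) = 3x^2 + 3x + 4 are polynomials, hence analytic at x = 0.
p(0) = -4,  q(0) = 4.
Indicial equation: r(r-1) + p(0) r + q(0) = 0, i.e. r^2 + (p(0) - 1) r + q(0) = 0, i.e. r^2 - 5 r + 4 = 0.
Discriminant: (-5)^2 - 4(4) = 9, so r = (5 ± 3)/2.
Solving: r_1 = 4, r_2 = 1.

indicial: r^2 - 5 r + 4 = 0; roots r_1 = 4, r_2 = 1


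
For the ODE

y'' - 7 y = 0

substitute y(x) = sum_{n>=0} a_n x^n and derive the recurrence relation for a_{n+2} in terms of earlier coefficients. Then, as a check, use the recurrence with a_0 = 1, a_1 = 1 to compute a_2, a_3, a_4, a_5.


Substitute y = sum_n a_n x^n into y'' + (const) y = 0.
y''(x) = sum_{n>=0} (n+2)(n+1) a_{n+2} x^n.
The ODE becomes sum_n [(n+2)(n+1) a_{n+2} - 7 a_n] x^n = 0.
Setting each coefficient to zero gives the recurrence:
  (n+2)(n+1) a_{n+2} - 7 a_n = 0,
  a_{n+2} = 7 / ((n+1)(n+2)) a_n.

Check with a_0 = 1, a_1 = 1 (apply the recurrence for n = 0, 1, 2, 3): a_0 = 1, a_1 = 1, a_2 = 7/2, a_3 = 7/6, a_4 = 49/24, a_5 = 49/120.

a_{n+2} = 7/((n+1)(n+2)) * a_n; check: a_0 = 1, a_1 = 1, a_2 = 7/2, a_3 = 7/6, a_4 = 49/24, a_5 = 49/120


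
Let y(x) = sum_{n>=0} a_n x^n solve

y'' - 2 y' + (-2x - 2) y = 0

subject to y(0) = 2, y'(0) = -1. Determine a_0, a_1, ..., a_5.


Ansatz: y(x) = sum_{n>=0} a_n x^n, so y'(x) = sum_{n>=1} n a_n x^(n-1) and y''(x) = sum_{n>=2} n(n-1) a_n x^(n-2).
Substitute into P(x) y'' + Q(x) y' + R(x) y = 0 with P(x) = 1, Q(x) = -2, R(x) = -2x - 2, and match powers of x.
Initial conditions: a_0 = 2, a_1 = -1.
Setting the coefficient of each power of x to zero and solving order by order (substituting the coefficients already found):
  x^0: 2 a_2 - 2 a_1 - 2 a_0 = 0  ->  2 a_2 = 2 a_1 + 2 a_0 = 2  ->  a_2 = 1
  x^1: 6 a_3 - 4 a_2 - 2 a_1 - 2 a_0 = 0  ->  6 a_3 = 4 a_2 + 2 a_1 + 2 a_0 = 6  ->  a_3 = 1
  x^2: 12 a_4 - 6 a_3 - 2 a_2 - 2 a_1 = 0  ->  12 a_4 = 6 a_3 + 2 a_2 + 2 a_1 = 6  ->  a_4 = 1/2
  x^3: 20 a_5 - 8 a_4 - 2 a_3 - 2 a_2 = 0  ->  20 a_5 = 8 a_4 + 2 a_3 + 2 a_2 = 8  ->  a_5 = 2/5
Truncated series: y(x) = 2 - x + x^2 + x^3 + (1/2) x^4 + (2/5) x^5 + O(x^6).

a_0 = 2; a_1 = -1; a_2 = 1; a_3 = 1; a_4 = 1/2; a_5 = 2/5


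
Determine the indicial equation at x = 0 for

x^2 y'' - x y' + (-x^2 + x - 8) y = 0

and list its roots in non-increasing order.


Divide by x^2 to reach normal form y'' + P_1(x) y' + P_2(x) y = 0 with P_1(x) = -1/x and P_2(x) = -1 + 1/x - 8/x^2.
x = 0 is a singular point because the y'-coefficient -1/x has a pole at x = 0 and the y-coefficient -1 + 1/x - 8/x^2 has a pole at x = 0.
It is a regular singular point because x P_1(x) = p(x) = -1 and x^2 P_2(x) = q(x) = -x^2 + x - 8 are polynomials, hence analytic at x = 0.
p(0) = -1,  q(0) = -8.
Indicial equation: r(r-1) + p(0) r + q(0) = 0, i.e. r^2 + (p(0) - 1) r + q(0) = 0, i.e. r^2 - 2 r - 8 = 0.
Discriminant: (-2)^2 - 4(-8) = 36, so r = (2 ± 6)/2.
Solving: r_1 = 4, r_2 = -2.

indicial: r^2 - 2 r - 8 = 0; roots r_1 = 4, r_2 = -2


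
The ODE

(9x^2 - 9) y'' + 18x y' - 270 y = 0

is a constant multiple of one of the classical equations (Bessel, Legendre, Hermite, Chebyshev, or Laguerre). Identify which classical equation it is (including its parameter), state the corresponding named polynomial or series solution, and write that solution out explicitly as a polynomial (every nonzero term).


All three coefficients share the factor -9; dividing through by -9 gives  (1 - x^2) y'' - 2x y' + 30 y = 0.
This matches the Legendre equation (1 - x^2) y'' - 2x y' + n(n+1) y = 0 (note the -2x y' term) with n(n+1) = 30, so n = 5; the polynomial solution is P_5(x).
With y = sum_k a_k x^k, matching x^k gives (k+2)(k+1) a_{k+2} = [k(k+1) - n(n+1)] a_k = (k - 5)(k + 6) a_k. The right side vanishes at k = 5, so the series with the parity of 5 terminates at degree 5.
Standard normalization (P_n(1) = 1): leading coefficient (2n)!/(2^n (n!)^2) = 3628800/(32*14400) = 63/8, so a_5 = 63/8. Work downward with a_k = (k+1)(k+2) a_{k+2} / ((k - 5)(k + 6)):
  a_3 = (4)(5)(63/8) / ((3 - 5)(3 + 6)) = (315/2)/(-18) = -35/4
  a_1 = (2)(3)(-35/4) / ((1 - 5)(1 + 6)) = (-105/2)/(-28) = 15/8
Hence P_5(x) = 63 x^5/8 - 35 x^3/4 + 15 x/8.

P_5(x); series = 63 x^5/8 - 35 x^3/4 + 15 x/8


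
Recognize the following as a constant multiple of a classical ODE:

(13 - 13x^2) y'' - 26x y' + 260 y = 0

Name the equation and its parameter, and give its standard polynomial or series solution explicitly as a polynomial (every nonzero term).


All three coefficients share the factor 13; dividing through by 13 gives  (1 - x^2) y'' - 2x y' + 20 y = 0.
This matches the Legendre equation (1 - x^2) y'' - 2x y' + n(n+1) y = 0 (note the -2x y' term) with n(n+1) = 20, so n = 4; the polynomial solution is P_4(x).
With y = sum_k a_k x^k, matching x^k gives (k+2)(k+1) a_{k+2} = [k(k+1) - n(n+1)] a_k = (k - 4)(k + 5) a_k. The right side vanishes at k = 4, so the series with the parity of 4 terminates at degree 4.
Standard normalization (P_n(1) = 1): leading coefficient (2n)!/(2^n (n!)^2) = 40320/(16*576) = 35/8, so a_4 = 35/8. Work downward with a_k = (k+1)(k+2) a_{k+2} / ((k - 4)(k + 5)):
  a_2 = (3)(4)(35/8) / ((2 - 4)(2 + 5)) = (105/2)/(-14) = -15/4
  a_0 = (1)(2)(-15/4) / ((0 - 4)(0 + 5)) = (-15/2)/(-20) = 3/8
Hence P_4(x) = 35 x^4/8 - 15 x^2/4 + 3/8.

P_4(x); series = 35 x^4/8 - 15 x^2/4 + 3/8
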